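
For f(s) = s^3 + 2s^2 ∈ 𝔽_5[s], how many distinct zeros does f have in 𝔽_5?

Evaluate at each of the 5 elements of 𝔽_5:
f(0) = 0 → root; f(1) = 3; f(2) = 1; f(3) = 0 → root; f(4) = 1.
Roots: {0, 3}.

2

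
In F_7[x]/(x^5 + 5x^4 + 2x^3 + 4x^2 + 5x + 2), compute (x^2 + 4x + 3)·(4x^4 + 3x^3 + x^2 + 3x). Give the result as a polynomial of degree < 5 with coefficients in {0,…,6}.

x^4 + 2x^3 + 6x^2 + 6x + 2

Multiply in F_7[x]: (x^2 + 4x + 3)·(4x^4 + 3x^3 + x^2 + 3x) = 4x^6 + 5x^5 + 4x^4 + 2x^3 + x^2 + 2x.
Reduce using x^5 ≡ 2x^4 + 5x^3 + 3x^2 + 2x + 5 (mod x^5 + 5x^4 + 2x^3 + 4x^2 + 5x + 2).
Reduced: x^4 + 2x^3 + 6x^2 + 6x + 2.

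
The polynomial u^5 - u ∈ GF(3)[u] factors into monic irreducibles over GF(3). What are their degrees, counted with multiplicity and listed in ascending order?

Write g(u) = u^5 - u.
Roots in GF(3): g(0) = 0 → root; g(1) = 0 → root; g(2) = 0 → root.
Linear factors from roots: (u), (u - 1), (u + 1).
Complete factorization: g(u) = (u)·(u + 1)·(u - 1)·(u^2 + 1).
Factor degrees with multiplicity: 1 + 1 + 1 + 2 = 5.

1, 1, 1, 2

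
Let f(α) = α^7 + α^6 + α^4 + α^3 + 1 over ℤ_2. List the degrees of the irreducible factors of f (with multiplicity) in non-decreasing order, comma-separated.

Roots in ℤ_2: f(0) = 1; f(1) = 1.
Complete factorization: f(α) = (α^3 + α + 1)·(α^4 + α^3 + α^2 + α + 1).
Factor degrees with multiplicity: 3 + 4 = 7.

3, 4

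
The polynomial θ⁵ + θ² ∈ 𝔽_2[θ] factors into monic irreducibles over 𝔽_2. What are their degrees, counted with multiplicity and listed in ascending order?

1, 1, 1, 2

Write g(θ) = θ⁵ + θ².
Roots in 𝔽_2: g(0) = 0 → root; g(1) = 0 → root.
Linear factors from roots: (θ), (θ + 1).
Complete factorization: g(θ) = (θ + 1)·(θ)^2·(θ² + θ + 1).
Factor degrees with multiplicity: 1 + 1 + 1 + 2 = 5.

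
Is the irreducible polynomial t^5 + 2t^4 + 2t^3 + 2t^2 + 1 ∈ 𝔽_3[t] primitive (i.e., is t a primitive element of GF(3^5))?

No

Write f(t) = t^5 + 2t^4 + 2t^3 + 2t^2 + 1.
|GF(3^5)^×| = 3^5 − 1 = 242. Prime factorization: 242 = 2·11^2.
f is primitive ⇔ t has order 242 in GF(3)[t]/(f), i.e. t^(242/q) ≠ 1 for each prime q | 242.
t^(121) mod f = 2.
t^(22) mod f = 1
Since t^(22) = 1, the order of t divides 22 < 242; not primitive.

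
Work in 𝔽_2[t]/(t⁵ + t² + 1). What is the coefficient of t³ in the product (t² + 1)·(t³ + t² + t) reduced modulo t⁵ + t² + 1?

0

Multiply in 𝔽_2[t]: (t² + 1)·(t³ + t² + t) = t⁵ + t⁴ + t² + t.
Reduce using t⁵ ≡ t² + 1 (mod t⁵ + t² + 1).
Reduced: t⁴ + t + 1.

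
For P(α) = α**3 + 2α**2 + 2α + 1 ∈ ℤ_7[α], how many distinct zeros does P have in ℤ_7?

Evaluate at each of the 7 elements of ℤ_7:
P(0) = 1; P(1) = 6; P(2) = 0 → root; P(3) = 3; P(4) = 0 → root; P(5) = 4; P(6) = 0 → root.
Roots: {2, 4, 6}.

3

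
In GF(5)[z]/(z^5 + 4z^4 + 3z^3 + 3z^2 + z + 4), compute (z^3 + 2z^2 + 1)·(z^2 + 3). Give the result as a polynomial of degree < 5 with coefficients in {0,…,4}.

3z^4 + 4z^2 + 4z + 4

Multiply in GF(5)[z]: (z^3 + 2z^2 + 1)·(z^2 + 3) = z^5 + 2z^4 + 3z^3 + 2z^2 + 3.
Reduce using z^5 ≡ z^4 + 2z^3 + 2z^2 + 4z + 1 (mod z^5 + 4z^4 + 3z^3 + 3z^2 + z + 4).
Reduced: 3z^4 + 4z^2 + 4z + 4.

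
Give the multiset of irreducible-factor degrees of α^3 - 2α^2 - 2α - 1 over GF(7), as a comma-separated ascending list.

Write h(α) = α^3 - 2α^2 - 2α - 1.
Complete factorization: h(α) = (α^3 - 2α^2 - 2α - 1).
Factor degrees with multiplicity: 3 = 3.

3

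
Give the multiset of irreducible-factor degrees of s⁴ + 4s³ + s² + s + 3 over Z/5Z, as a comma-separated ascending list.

Write h(s) = s⁴ + 4s³ + s² + s + 3.
Roots in Z/5Z: h(0) = 3; h(1) = 0 → root; h(2) = 2; h(3) = 4; h(4) = 0 → root.
Linear factors from roots: (s + 4), (s + 1).
Complete factorization: h(s) = (s + 1)·(s + 4)·(s² + 4s + 2).
Factor degrees with multiplicity: 1 + 1 + 2 = 4.

1, 1, 2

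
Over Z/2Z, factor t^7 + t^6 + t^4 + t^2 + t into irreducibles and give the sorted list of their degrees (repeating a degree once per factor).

Write g(t) = t^7 + t^6 + t^4 + t^2 + t.
Roots in Z/2Z: g(0) = 0 → root; g(1) = 1.
Linear factors from roots: (t).
Complete factorization: g(t) = (t)·(t^2 + t + 1)^3.
Factor degrees with multiplicity: 1 + 2 + 2 + 2 = 7.

1, 2, 2, 2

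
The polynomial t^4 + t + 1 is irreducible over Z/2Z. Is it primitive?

Yes

Write f(t) = t^4 + t + 1.
|GF(2^4)^×| = 2^4 − 1 = 15. Prime factorization: 15 = 3·5.
f is primitive ⇔ t has order 15 in GF(2)[t]/(f), i.e. t^(15/q) ≠ 1 for each prime q | 15.
t^(5) mod f = t^2 + t.
t^(3) mod f = t^3.
None equal 1, so t has full order 15; f is primitive.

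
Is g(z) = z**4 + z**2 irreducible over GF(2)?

Check for roots in GF(2): g(0) = 0 → root; g(1) = 0 → root.
g(0) = 0, so (z) divides g(z); g is reducible.

No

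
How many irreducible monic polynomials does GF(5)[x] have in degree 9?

217000

The number of monic irreducibles of degree 9 over GF(5) is (1/9)·Σ_{d∣9} μ(9/d) 5^d.
Divisors of 9: 1, 3, 9; μ(9/d) for each: 0, -1, 1.
Σ = − 5^3 + 5^9 = 1953000.
N = 1953000/9 = 217000.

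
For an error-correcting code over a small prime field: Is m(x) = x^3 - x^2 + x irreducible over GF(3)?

No

Check for roots in GF(3): m(0) = 0 → root; m(1) = 1; m(2) = 0 → root.
m(0) = 0, so (x) divides m(x); m is reducible.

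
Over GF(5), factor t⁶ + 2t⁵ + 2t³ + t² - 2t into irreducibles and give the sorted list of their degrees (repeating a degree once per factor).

1, 1, 2, 2

Write g(t) = t⁶ + 2t⁵ + 2t³ + t² - 2t.
Roots in GF(5): g(0) = 0 → root; g(1) = 4; g(2) = 4; g(3) = 2; g(4) = 0 → root.
Linear factors from roots: (t), (t + 1).
Complete factorization: g(t) = (t)·(t + 1)·(t² - 2)·(t² + t + 1).
Factor degrees with multiplicity: 1 + 1 + 2 + 2 = 6.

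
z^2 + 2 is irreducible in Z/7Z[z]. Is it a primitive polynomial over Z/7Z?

No

Write f(z) = z^2 + 2.
|GF(7^2)^×| = 7^2 − 1 = 48. Prime factorization: 48 = 2^4·3.
f is primitive ⇔ z has order 48 in GF(7)[z]/(f), i.e. z^(48/q) ≠ 1 for each prime q | 48.
z^(24) mod f = 1
z^(16) mod f = 4.
Since z^(24) = 1, the order of z divides 24 < 48; not primitive.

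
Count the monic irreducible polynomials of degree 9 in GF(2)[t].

56

x^(2^9) − x is the product of all monic irreducibles of degree dividing 9; Möbius inversion gives N = (1/9) Σ μ(9/d)·2^d.
Divisors of 9: 1, 3, 9; μ(9/d) for each: 0, -1, 1.
Σ = − 2^3 + 2^9 = 504.
N = 504/9 = 56.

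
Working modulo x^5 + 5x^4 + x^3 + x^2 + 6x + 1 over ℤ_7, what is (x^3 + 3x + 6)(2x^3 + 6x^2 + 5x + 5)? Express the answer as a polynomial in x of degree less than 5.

x^4 + 2x^3 + x^2 + 4x + 6

Multiply in ℤ_7[x]: (x^3 + 3x + 6)·(2x^3 + 6x^2 + 5x + 5) = 2x^6 + 6x^5 + 4x^4 + 2x^2 + 3x + 2.
Reduce using x^5 ≡ 2x^4 + 6x^3 + 6x^2 + x + 6 (mod x^5 + 5x^4 + x^3 + x^2 + 6x + 1).
Reduced: x^4 + 2x^3 + x^2 + 4x + 6.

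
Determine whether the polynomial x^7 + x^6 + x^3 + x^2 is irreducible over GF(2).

Write m(x) = x^7 + x^6 + x^3 + x^2.
Check for roots in GF(2): m(0) = 0 → root; m(1) = 0 → root.
m(0) = 0, so (x) divides m(x); m is reducible.

No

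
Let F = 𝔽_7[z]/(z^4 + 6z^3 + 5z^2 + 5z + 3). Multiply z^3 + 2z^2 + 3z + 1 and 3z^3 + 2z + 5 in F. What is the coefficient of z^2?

Multiply in 𝔽_7[z]: (z^3 + 2z^2 + 3z + 1)·(3z^3 + 2z + 5) = 3z^6 + 6z^5 + 4z^4 + 5z^3 + 2z^2 + 3z + 5.
Reduce using z^4 ≡ z^3 + 2z^2 + 2z + 4 (mod z^4 + 6z^3 + 5z^2 + 5z + 3).
Reduced: 6z^3 + 4.

0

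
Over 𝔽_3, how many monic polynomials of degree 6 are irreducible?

116

x^(3^6) − x is the product of all monic irreducibles of degree dividing 6; Möbius inversion gives N = (1/6) Σ μ(6/d)·3^d.
Divisors of 6: 1, 2, 3, 6; μ(6/d) for each: 1, -1, -1, 1.
Σ = 3^1 − 3^2 − 3^3 + 3^6 = 696.
N = 696/6 = 116.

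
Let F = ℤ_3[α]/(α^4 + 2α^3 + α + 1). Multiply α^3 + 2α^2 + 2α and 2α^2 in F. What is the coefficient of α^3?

Multiply in ℤ_3[α]: (α^3 + 2α^2 + 2α)·(2α^2) = 2α^5 + α^4 + α^3.
Reduce using α^4 ≡ α^3 + 2α + 2 (mod α^4 + 2α^3 + α + 1).
Reduced: α^3 + α^2 + α.

1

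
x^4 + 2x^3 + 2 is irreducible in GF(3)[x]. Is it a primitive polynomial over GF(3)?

Yes

Write f(x) = x^4 + 2x^3 + 2.
|GF(3^4)^×| = 3^4 − 1 = 80. Prime factorization: 80 = 2^4·5.
f is primitive ⇔ x has order 80 in GF(3)[x]/(f), i.e. x^(80/q) ≠ 1 for each prime q | 80.
x^(40) mod f = 2.
x^(16) mod f = 2x^2 + x + 2.
None equal 1, so x has full order 80; f is primitive.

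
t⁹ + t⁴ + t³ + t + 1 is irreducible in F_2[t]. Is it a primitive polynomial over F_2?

Write f(t) = t⁹ + t⁴ + t³ + t + 1.
|GF(2^9)^×| = 2^9 − 1 = 511. Prime factorization: 511 = 7·73.
f is primitive ⇔ t has order 511 in GF(2)[t]/(f), i.e. t^(511/q) ≠ 1 for each prime q | 511.
t^(73) mod f = t⁸ + t⁷ + t⁵ + t⁴ + t³ + t² + t.
t^(7) mod f = t⁷.
None equal 1, so t has full order 511; f is primitive.

Yes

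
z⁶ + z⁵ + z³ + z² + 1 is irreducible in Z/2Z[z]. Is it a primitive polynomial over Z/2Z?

Yes

Write f(z) = z⁶ + z⁵ + z³ + z² + 1.
|GF(2^6)^×| = 2^6 − 1 = 63. Prime factorization: 63 = 3^2·7.
f is primitive ⇔ z has order 63 in GF(2)[z]/(f), i.e. z^(63/q) ≠ 1 for each prime q | 63.
z^(21) mod f = z⁴ + z² + z + 1.
z^(9) mod f = z² + z.
None equal 1, so z has full order 63; f is primitive.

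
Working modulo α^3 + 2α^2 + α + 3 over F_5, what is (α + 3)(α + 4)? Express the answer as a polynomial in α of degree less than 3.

α^2 + 2α + 2

Multiply in F_5[α]: (α + 3)·(α + 4) = α^2 + 2α + 2.
Reduced: α^2 + 2α + 2.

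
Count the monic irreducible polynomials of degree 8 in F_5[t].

48750

The number of monic irreducibles of degree 8 over GF(5) is (1/8)·Σ_{d∣8} μ(8/d) 5^d.
Divisors of 8: 1, 2, 4, 8; μ(8/d) for each: 0, 0, -1, 1.
Σ = − 5^4 + 5^8 = 390000.
N = 390000/8 = 48750.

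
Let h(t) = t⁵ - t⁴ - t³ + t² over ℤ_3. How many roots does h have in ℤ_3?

Evaluate at each of the 3 elements of ℤ_3:
h(0) = 0 → root; h(1) = 0 → root; h(2) = 0 → root.
Roots: {0, 1, 2}.

3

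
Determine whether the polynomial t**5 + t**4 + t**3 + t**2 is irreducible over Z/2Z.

No

Write m(t) = t**5 + t**4 + t**3 + t**2.
Check for roots in Z/2Z: m(0) = 0 → root; m(1) = 0 → root.
m(0) = 0, so (t) divides m(t); m is reducible.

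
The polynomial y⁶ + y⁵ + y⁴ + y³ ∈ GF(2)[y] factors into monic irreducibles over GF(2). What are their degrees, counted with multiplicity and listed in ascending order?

Write f(y) = y⁶ + y⁵ + y⁴ + y³.
Roots in GF(2): f(0) = 0 → root; f(1) = 0 → root.
Linear factors from roots: (y), (y + 1).
Complete factorization: f(y) = (y)^3·(y + 1)^3.
Factor degrees with multiplicity: 1 + 1 + 1 + 1 + 1 + 1 = 6.

1, 1, 1, 1, 1, 1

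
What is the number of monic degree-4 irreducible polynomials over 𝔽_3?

Gauss's count: N_{3}(4) = (1/4) Σ_{d|4} μ(4/d)·3^d.
Divisors of 4: 1, 2, 4; μ(4/d) for each: 0, -1, 1.
Σ = − 3^2 + 3^4 = 72.
N = 72/4 = 18.

18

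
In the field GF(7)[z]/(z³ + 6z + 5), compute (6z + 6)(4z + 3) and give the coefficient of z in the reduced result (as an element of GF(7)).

0

Multiply in GF(7)[z]: (6z + 6)·(4z + 3) = 3z² + 4.
Reduced: 3z² + 4.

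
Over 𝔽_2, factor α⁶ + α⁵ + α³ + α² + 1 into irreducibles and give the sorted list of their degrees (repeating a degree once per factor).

6

Write f(α) = α⁶ + α⁵ + α³ + α² + 1.
Roots in 𝔽_2: f(0) = 1; f(1) = 1.
Complete factorization: f(α) = (α⁶ + α⁵ + α³ + α² + 1).
Factor degrees with multiplicity: 6 = 6.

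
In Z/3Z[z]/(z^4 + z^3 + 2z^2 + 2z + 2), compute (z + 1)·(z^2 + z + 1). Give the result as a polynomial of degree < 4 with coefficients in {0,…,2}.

z^3 + 2z^2 + 2z + 1

Multiply in Z/3Z[z]: (z + 1)·(z^2 + z + 1) = z^3 + 2z^2 + 2z + 1.
Reduced: z^3 + 2z^2 + 2z + 1.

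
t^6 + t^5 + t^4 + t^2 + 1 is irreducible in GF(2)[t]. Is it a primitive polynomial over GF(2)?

No

Write f(t) = t^6 + t^5 + t^4 + t^2 + 1.
|GF(2^6)^×| = 2^6 − 1 = 63. Prime factorization: 63 = 3^2·7.
f is primitive ⇔ t has order 63 in GF(2)[t]/(f), i.e. t^(63/q) ≠ 1 for each prime q | 63.
t^(21) mod f = 1
t^(9) mod f = t^3 + 1.
Since t^(21) = 1, the order of t divides 21 < 63; not primitive.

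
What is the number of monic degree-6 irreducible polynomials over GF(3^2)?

Gauss's count: N_{9}(6) = (1/6) Σ_{d|6} μ(6/d)·9^d.
Divisors of 6: 1, 2, 3, 6; μ(6/d) for each: 1, -1, -1, 1.
Σ = 9^1 − 9^2 − 9^3 + 9^6 = 530640.
N = 530640/6 = 88440.

88440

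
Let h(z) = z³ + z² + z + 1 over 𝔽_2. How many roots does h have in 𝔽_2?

1

Evaluate at each of the 2 elements of 𝔽_2:
h(0) = 1; h(1) = 0 → root.
Roots: {1}.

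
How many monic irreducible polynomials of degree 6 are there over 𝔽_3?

116

Gauss's count: N_{3}(6) = (1/6) Σ_{d|6} μ(6/d)·3^d.
Divisors of 6: 1, 2, 3, 6; μ(6/d) for each: 1, -1, -1, 1.
Σ = 3^1 − 3^2 − 3^3 + 3^6 = 696.
N = 696/6 = 116.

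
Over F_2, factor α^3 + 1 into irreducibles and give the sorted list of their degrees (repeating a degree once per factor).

Write h(α) = α^3 + 1.
Roots in F_2: h(0) = 1; h(1) = 0 → root.
Linear factors from roots: (α + 1).
Complete factorization: h(α) = (α + 1)·(α^2 + α + 1).
Factor degrees with multiplicity: 1 + 2 = 3.

1, 2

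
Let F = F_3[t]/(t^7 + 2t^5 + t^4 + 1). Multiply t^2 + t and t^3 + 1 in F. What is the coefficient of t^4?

Multiply in F_3[t]: (t^2 + t)·(t^3 + 1) = t^5 + t^4 + t^2 + t.
Reduced: t^5 + t^4 + t^2 + t.

1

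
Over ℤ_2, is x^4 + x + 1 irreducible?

Yes

Write f(x) = x^4 + x + 1.
Check for roots in ℤ_2: f(0) = 1; f(1) = 1.
No roots, so no linear factors.
Monic irreducibles of degree 2 over GF(2): x^2 + x + 1.
None of them divide f (all give nonzero remainder).
No irreducible factor of degree ≤ 2 exists, so f is irreducible over GF(2).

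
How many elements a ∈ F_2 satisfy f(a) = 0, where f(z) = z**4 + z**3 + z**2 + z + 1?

0

Evaluate at each of the 2 elements of F_2:
f(0) = 1; f(1) = 1.
No element is a root.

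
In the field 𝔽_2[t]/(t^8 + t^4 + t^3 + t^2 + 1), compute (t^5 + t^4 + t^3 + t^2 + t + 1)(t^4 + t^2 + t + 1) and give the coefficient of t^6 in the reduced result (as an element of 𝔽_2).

Multiply in 𝔽_2[t]: (t^5 + t^4 + t^3 + t^2 + t + 1)·(t^4 + t^2 + t + 1) = t^9 + t^8 + t^6 + t^3 + t^2 + 1.
Reduce using t^8 ≡ t^4 + t^3 + t^2 + 1 (mod t^8 + t^4 + t^3 + t^2 + 1).
Reduced: t^6 + t^5 + t^3 + t.

1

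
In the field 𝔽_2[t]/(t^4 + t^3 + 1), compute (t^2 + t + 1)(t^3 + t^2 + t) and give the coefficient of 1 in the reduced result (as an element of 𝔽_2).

1

Multiply in 𝔽_2[t]: (t^2 + t + 1)·(t^3 + t^2 + t) = t^5 + t^3 + t.
Reduce using t^4 ≡ t^3 + 1 (mod t^4 + t^3 + 1).
Reduced: 1.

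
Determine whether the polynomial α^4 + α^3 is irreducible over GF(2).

No

Write P(α) = α^4 + α^3.
Check for roots in GF(2): P(0) = 0 → root; P(1) = 0 → root.
P(0) = 0, so (α) divides P(α); P is reducible.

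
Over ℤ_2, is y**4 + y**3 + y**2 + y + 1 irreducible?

Write g(y) = y**4 + y**3 + y**2 + y + 1.
Check for roots in ℤ_2: g(0) = 1; g(1) = 1.
No roots, so no linear factors.
Monic irreducibles of degree 2 over GF(2): y**2 + y + 1.
None of them divide g (all give nonzero remainder).
No irreducible factor of degree ≤ 2 exists, so g is irreducible over GF(2).

Yes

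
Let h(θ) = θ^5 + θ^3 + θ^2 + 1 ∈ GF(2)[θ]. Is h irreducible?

Check for roots in GF(2): h(0) = 1; h(1) = 0 → root.
h(1) = 0, so (θ − 1) divides h(θ); h is reducible.

No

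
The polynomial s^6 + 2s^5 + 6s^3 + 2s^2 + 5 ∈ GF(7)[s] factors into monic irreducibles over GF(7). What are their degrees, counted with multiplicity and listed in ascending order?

1, 1, 1, 1, 2

Write h(s) = s^6 + 2s^5 + 6s^3 + 2s^2 + 5.
Linear factors from roots: (s + 5), (s + 4), (s + 2), (s + 1).
Complete factorization: h(s) = (s + 1)·(s + 2)·(s + 4)·(s + 5)·(s^2 + 4s + 1).
Factor degrees with multiplicity: 1 + 1 + 1 + 1 + 2 = 6.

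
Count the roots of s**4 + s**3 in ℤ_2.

2

Write P(s) = s**4 + s**3.
Evaluate at each of the 2 elements of ℤ_2:
P(0) = 0 → root; P(1) = 0 → root.
Roots: {0, 1}.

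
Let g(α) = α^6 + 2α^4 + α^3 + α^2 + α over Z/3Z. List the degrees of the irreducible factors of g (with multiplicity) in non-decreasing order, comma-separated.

Roots in Z/3Z: g(0) = 0 → root; g(1) = 0 → root; g(2) = 2.
Linear factors from roots: (α), (α + 2).
Complete factorization: g(α) = (α)·(α + 2)·(α^2 + 1)·(α^2 + α + 2).
Factor degrees with multiplicity: 1 + 1 + 2 + 2 = 6.

1, 1, 2, 2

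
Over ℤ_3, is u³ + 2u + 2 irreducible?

Yes

Write g(u) = u³ + 2u + 2.
Check for roots in ℤ_3: g(0) = 2; g(1) = 2; g(2) = 2.
No roots. A degree-3 polynomial over a field with no linear factor is irreducible.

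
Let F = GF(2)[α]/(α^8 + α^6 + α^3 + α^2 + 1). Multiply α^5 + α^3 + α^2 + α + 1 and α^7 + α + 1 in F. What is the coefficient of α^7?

1

Multiply in GF(2)[α]: (α^5 + α^3 + α^2 + α + 1)·(α^7 + α + 1) = α^12 + α^10 + α^9 + α^8 + α^7 + α^6 + α^5 + α^4 + 1.
Reduce using α^8 ≡ α^6 + α^3 + α^2 + 1 (mod α^8 + α^6 + α^3 + α^2 + 1).
Reduced: α^7 + α^6 + α^5 + α^4 + α^2 + α.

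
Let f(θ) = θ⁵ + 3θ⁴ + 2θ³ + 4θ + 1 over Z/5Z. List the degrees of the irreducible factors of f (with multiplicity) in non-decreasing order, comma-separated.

Roots in Z/5Z: f(0) = 1; f(1) = 1; f(2) = 0 → root; f(3) = 3; f(4) = 2.
Linear factors from roots: (θ + 3).
Complete factorization: f(θ) = (θ + 3)·(θ² + θ + 2)·(θ² + 4θ + 1).
Factor degrees with multiplicity: 1 + 2 + 2 = 5.

1, 2, 2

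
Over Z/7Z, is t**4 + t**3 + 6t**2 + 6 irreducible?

Write h(t) = t**4 + t**3 + 6t**2 + 6.
Check for roots in Z/7Z: h(0) = 6; h(1) = 0 → root; h(2) = 5; h(3) = 0 → root; h(4) = 2; h(5) = 3; h(6) = 5.
h(1) = 0, so (t − 1) divides h(t); h is reducible.

No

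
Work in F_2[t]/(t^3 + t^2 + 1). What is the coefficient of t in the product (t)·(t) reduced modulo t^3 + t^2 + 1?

0

Multiply in F_2[t]: (t)·(t) = t^2.
Reduced: t^2.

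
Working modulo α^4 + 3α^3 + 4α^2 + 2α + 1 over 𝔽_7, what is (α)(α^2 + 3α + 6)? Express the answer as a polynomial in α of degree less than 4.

Multiply in 𝔽_7[α]: (α)·(α^2 + 3α + 6) = α^3 + 3α^2 + 6α.
Reduced: α^3 + 3α^2 + 6α.

α^3 + 3α^2 + 6α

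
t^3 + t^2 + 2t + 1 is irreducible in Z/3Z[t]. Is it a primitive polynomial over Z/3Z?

Yes

Write f(t) = t^3 + t^2 + 2t + 1.
|GF(3^3)^×| = 3^3 − 1 = 26. Prime factorization: 26 = 2·13.
f is primitive ⇔ t has order 26 in GF(3)[t]/(f), i.e. t^(26/q) ≠ 1 for each prime q | 26.
t^(13) mod f = 2.
t^(2) mod f = t^2.
None equal 1, so t has full order 26; f is primitive.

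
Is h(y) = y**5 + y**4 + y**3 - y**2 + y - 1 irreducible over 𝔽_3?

Check for roots in 𝔽_3: h(0) = 2; h(1) = 2; h(2) = 2.
No roots, so no linear factors.
Monic irreducibles of degree 2 over GF(3): y**2 + 1, y**2 + y - 1, y**2 - y - 1.
None of them divide h (all give nonzero remainder).
No irreducible factor of degree ≤ 2 exists, so h is irreducible over GF(3).

Yes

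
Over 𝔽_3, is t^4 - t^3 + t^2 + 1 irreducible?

Yes

Write f(t) = t^4 - t^3 + t^2 + 1.
Check for roots in 𝔽_3: f(0) = 1; f(1) = 2; f(2) = 1.
No roots, so no linear factors.
Monic irreducibles of degree 2 over GF(3): t^2 + 1, t^2 + t - 1, t^2 - t - 1.
None of them divide f (all give nonzero remainder).
No irreducible factor of degree ≤ 2 exists, so f is irreducible over GF(3).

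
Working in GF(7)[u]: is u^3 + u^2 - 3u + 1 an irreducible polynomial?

No

Write g(u) = u^3 + u^2 - 3u + 1.
Check for roots in GF(7): g(0) = 1; g(1) = 0 → root; g(2) = 0 → root; g(3) = 0 → root; g(4) = 6; g(5) = 3; g(6) = 4.
g(1) = 0, so (u − 1) divides g(u); g is reducible.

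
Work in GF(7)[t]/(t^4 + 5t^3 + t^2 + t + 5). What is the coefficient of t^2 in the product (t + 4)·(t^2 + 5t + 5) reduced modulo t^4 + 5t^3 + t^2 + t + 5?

2

Multiply in GF(7)[t]: (t + 4)·(t^2 + 5t + 5) = t^3 + 2t^2 + 4t + 6.
Reduced: t^3 + 2t^2 + 4t + 6.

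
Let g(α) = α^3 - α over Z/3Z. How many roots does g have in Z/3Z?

Evaluate at each of the 3 elements of Z/3Z:
g(0) = 0 → root; g(1) = 0 → root; g(2) = 0 → root.
Roots: {0, 1, 2}.

3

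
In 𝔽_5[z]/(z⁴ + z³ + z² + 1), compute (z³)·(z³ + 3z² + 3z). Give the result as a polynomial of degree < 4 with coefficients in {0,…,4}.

Multiply in 𝔽_5[z]: (z³)·(z³ + 3z² + 3z) = z⁶ + 3z⁵ + 3z⁴.
Reduce using z⁴ ≡ 4z³ + 4z² + 4 (mod z⁴ + z³ + z² + 1).
Reduced: 3z³ + 4z² + 3z.

3z^3 + 4z^2 + 3z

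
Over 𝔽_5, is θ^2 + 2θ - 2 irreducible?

Write f(θ) = θ^2 + 2θ - 2.
Check for roots in 𝔽_5: f(0) = 3; f(1) = 1; f(2) = 1; f(3) = 3; f(4) = 2.
No roots. A degree-2 polynomial over a field with no linear factor is irreducible.

Yes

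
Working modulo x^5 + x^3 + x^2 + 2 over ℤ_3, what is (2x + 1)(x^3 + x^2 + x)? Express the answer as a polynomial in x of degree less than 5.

2x^4 + x

Multiply in ℤ_3[x]: (2x + 1)·(x^3 + x^2 + x) = 2x^4 + x.
Reduced: 2x^4 + x.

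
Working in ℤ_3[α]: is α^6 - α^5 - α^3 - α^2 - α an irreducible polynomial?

No

Write h(α) = α^6 - α^5 - α^3 - α^2 - α.
Check for roots in ℤ_3: h(0) = 0 → root; h(1) = 0 → root; h(2) = 0 → root.
h(0) = 0, so (α) divides h(α); h is reducible.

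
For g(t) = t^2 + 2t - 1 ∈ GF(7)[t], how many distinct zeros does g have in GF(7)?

2

Evaluate at each of the 7 elements of GF(7):
g(0) = 6; g(1) = 2; g(2) = 0 → root; g(3) = 0 → root; g(4) = 2; g(5) = 6; g(6) = 5.
Roots: {2, 3}.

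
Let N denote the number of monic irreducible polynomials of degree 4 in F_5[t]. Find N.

150

Gauss's count: N_{5}(4) = (1/4) Σ_{d|4} μ(4/d)·5^d.
Divisors of 4: 1, 2, 4; μ(4/d) for each: 0, -1, 1.
Σ = − 5^2 + 5^4 = 600.
N = 600/4 = 150.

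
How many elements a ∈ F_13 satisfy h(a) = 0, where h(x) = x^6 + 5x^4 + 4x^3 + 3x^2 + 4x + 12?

5

Evaluate at each of the 13 elements of F_13:
h(0) = 12; h(1) = 3; h(2) = 0 → root; h(3) = 6; h(4) = 1; h(5) = 0 → root; h(6) = 12; h(7) = 4; h(8) = 0 → root; h(9) = 3; h(10) = 0 → root; h(11) = 11; h(12) = 0 → root.
Roots: {2, 5, 8, 10, 12}.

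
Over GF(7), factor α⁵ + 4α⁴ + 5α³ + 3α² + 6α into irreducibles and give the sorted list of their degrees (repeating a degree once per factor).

1, 2, 2

Write f(α) = α⁵ + 4α⁴ + 5α³ + 3α² + 6α.
Linear factors from roots: (α).
Complete factorization: f(α) = (α)·(α² + α + 4)·(α² + 3α + 5).
Factor degrees with multiplicity: 1 + 2 + 2 = 5.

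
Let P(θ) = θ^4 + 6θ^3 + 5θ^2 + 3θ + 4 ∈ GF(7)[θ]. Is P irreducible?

Check for roots in GF(7): P(0) = 4; P(1) = 5; P(2) = 3; P(3) = 0 → root; P(4) = 1; P(5) = 0 → root; P(6) = 1.
P(3) = 0, so (θ − 3) divides P(θ); P is reducible.

No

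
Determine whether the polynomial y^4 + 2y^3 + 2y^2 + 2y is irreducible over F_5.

No

Write P(y) = y^4 + 2y^3 + 2y^2 + 2y.
Check for roots in F_5: P(0) = 0 → root; P(1) = 2; P(2) = 4; P(3) = 4; P(4) = 4.
P(0) = 0, so (y) divides P(y); P is reducible.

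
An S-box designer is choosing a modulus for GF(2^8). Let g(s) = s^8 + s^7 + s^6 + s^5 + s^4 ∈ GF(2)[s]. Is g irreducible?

No

Check for roots in GF(2): g(0) = 0 → root; g(1) = 1.
g(0) = 0, so (s) divides g(s); g is reducible.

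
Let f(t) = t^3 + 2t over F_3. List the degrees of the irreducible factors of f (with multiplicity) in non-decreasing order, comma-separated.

Roots in F_3: f(0) = 0 → root; f(1) = 0 → root; f(2) = 0 → root.
Linear factors from roots: (t), (t + 2), (t + 1).
Complete factorization: f(t) = (t)·(t + 1)·(t + 2).
Factor degrees with multiplicity: 1 + 1 + 1 = 3.

1, 1, 1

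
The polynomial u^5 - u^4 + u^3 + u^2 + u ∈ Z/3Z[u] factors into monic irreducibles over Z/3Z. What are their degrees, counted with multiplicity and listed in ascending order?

Write h(u) = u^5 - u^4 + u^3 + u^2 + u.
Roots in Z/3Z: h(0) = 0 → root; h(1) = 0 → root; h(2) = 0 → root.
Linear factors from roots: (u), (u - 1), (u + 1).
Complete factorization: h(u) = (u)·(u + 1)·(u - 1)·(u^2 - u - 1).
Factor degrees with multiplicity: 1 + 1 + 1 + 2 = 5.

1, 1, 1, 2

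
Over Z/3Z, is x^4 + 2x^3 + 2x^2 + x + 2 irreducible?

Yes

Write P(x) = x^4 + 2x^3 + 2x^2 + x + 2.
Check for roots in Z/3Z: P(0) = 2; P(1) = 2; P(2) = 2.
No roots, so no linear factors.
Monic irreducibles of degree 2 over GF(3): x^2 + 1, x^2 + x + 2, x^2 + 2x + 2.
None of them divide P (all give nonzero remainder).
No irreducible factor of degree ≤ 2 exists, so P is irreducible over GF(3).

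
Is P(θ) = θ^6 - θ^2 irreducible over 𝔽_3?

No

Check for roots in 𝔽_3: P(0) = 0 → root; P(1) = 0 → root; P(2) = 0 → root.
P(0) = 0, so (θ) divides P(θ); P is reducible.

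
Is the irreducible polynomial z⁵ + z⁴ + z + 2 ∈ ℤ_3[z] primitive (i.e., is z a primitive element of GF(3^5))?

No

Write f(z) = z⁵ + z⁴ + z + 2.
|GF(3^5)^×| = 3^5 − 1 = 242. Prime factorization: 242 = 2·11^2.
f is primitive ⇔ z has order 242 in GF(3)[z]/(f), i.e. z^(242/q) ≠ 1 for each prime q | 242.
z^(121) mod f = 1
z^(22) mod f = z⁴ + 2z³ + z + 1.
Since z^(121) = 1, the order of z divides 121 < 242; not primitive.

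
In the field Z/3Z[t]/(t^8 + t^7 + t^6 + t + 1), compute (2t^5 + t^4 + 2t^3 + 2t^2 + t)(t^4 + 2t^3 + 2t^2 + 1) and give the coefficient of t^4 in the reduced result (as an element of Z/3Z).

1

Multiply in Z/3Z[t]: (2t^5 + t^4 + 2t^3 + 2t^2 + t)·(t^4 + 2t^3 + 2t^2 + 1) = 2t^9 + 2t^8 + 2t^7 + 2t^6 + 2t^5 + t^4 + t^3 + 2t^2 + t.
Reduce using t^8 ≡ 2t^7 + 2t^6 + 2t + 2 (mod t^8 + t^7 + t^6 + t + 1).
Reduced: 2t^6 + 2t^5 + t^4 + t^3 + 2t.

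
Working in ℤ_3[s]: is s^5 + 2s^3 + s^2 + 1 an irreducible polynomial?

Write f(s) = s^5 + 2s^3 + s^2 + 1.
Check for roots in ℤ_3: f(0) = 1; f(1) = 2; f(2) = 2.
No roots, so no linear factors.
Monic irreducibles of degree 2 over GF(3): s^2 + 1, s^2 + s + 2, s^2 + 2s + 2.
None of them divide f (all give nonzero remainder).
No irreducible factor of degree ≤ 2 exists, so f is irreducible over GF(3).

Yes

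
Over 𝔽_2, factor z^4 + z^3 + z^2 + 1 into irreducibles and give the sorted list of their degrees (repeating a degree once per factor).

1, 3

Write f(z) = z^4 + z^3 + z^2 + 1.
Roots in 𝔽_2: f(0) = 1; f(1) = 0 → root.
Linear factors from roots: (z + 1).
Complete factorization: f(z) = (z + 1)·(z^3 + z + 1).
Factor degrees with multiplicity: 1 + 3 = 4.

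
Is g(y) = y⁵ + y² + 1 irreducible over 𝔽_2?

Check for roots in 𝔽_2: g(0) = 1; g(1) = 1.
No roots, so no linear factors.
Monic irreducibles of degree 2 over GF(2): y² + y + 1.
None of them divide g (all give nonzero remainder).
No irreducible factor of degree ≤ 2 exists, so g is irreducible over GF(2).

Yes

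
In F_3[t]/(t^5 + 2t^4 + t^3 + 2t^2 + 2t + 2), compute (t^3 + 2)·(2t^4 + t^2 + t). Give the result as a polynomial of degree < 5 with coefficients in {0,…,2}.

t^2 + 2t + 1

Multiply in F_3[t]: (t^3 + 2)·(2t^4 + t^2 + t) = 2t^7 + t^5 + 2t^4 + 2t^2 + 2t.
Reduce using t^5 ≡ t^4 + 2t^3 + t^2 + t + 1 (mod t^5 + 2t^4 + t^3 + 2t^2 + 2t + 2).
Reduced: t^2 + 2t + 1.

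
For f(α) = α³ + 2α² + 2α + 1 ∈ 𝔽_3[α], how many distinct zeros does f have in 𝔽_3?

Evaluate at each of the 3 elements of 𝔽_3:
f(0) = 1; f(1) = 0 → root; f(2) = 0 → root.
Roots: {1, 2}.

2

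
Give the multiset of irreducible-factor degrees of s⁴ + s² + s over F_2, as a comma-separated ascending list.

1, 3

Write h(s) = s⁴ + s² + s.
Roots in F_2: h(0) = 0 → root; h(1) = 1.
Linear factors from roots: (s).
Complete factorization: h(s) = (s)·(s³ + s + 1).
Factor degrees with multiplicity: 1 + 3 = 4.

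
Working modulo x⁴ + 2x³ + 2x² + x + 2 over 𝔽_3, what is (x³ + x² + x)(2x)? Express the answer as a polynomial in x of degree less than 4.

x^3 + x^2 + x + 2

Multiply in 𝔽_3[x]: (x³ + x² + x)·(2x) = 2x⁴ + 2x³ + 2x².
Reduce using x⁴ ≡ x³ + x² + 2x + 1 (mod x⁴ + 2x³ + 2x² + x + 2).
Reduced: x³ + x² + x + 2.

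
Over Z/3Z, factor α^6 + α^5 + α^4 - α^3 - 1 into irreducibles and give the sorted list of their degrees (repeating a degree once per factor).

3, 3

Write h(α) = α^6 + α^5 + α^4 - α^3 - 1.
Roots in Z/3Z: h(0) = 2; h(1) = 1; h(2) = 1.
Complete factorization: h(α) = (α^3 - α - 1)·(α^3 + α^2 - α + 1).
Factor degrees with multiplicity: 3 + 3 = 6.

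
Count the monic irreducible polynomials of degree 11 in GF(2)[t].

186

By the necklace-counting formula, N_2(11) = (1/11) Σ_{d|11} μ(11/d)·2^d.
Divisors of 11: 1, 11; μ(11/d) for each: -1, 1.
Σ = − 2^1 + 2^11 = 2046.
N = 2046/11 = 186.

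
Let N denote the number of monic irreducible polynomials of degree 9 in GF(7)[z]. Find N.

4483696

Gauss's count: N_{7}(9) = (1/9) Σ_{d|9} μ(9/d)·7^d.
Divisors of 9: 1, 3, 9; μ(9/d) for each: 0, -1, 1.
Σ = − 7^3 + 7^9 = 40353264.
N = 40353264/9 = 4483696.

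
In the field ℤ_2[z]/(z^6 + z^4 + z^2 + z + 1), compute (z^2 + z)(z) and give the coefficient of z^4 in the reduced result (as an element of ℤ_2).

0

Multiply in ℤ_2[z]: (z^2 + z)·(z) = z^3 + z^2.
Reduced: z^3 + z^2.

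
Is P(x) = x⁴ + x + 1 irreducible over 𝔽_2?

Check for roots in 𝔽_2: P(0) = 1; P(1) = 1.
No roots, so no linear factors.
Monic irreducibles of degree 2 over GF(2): x² + x + 1.
None of them divide P (all give nonzero remainder).
No irreducible factor of degree ≤ 2 exists, so P is irreducible over GF(2).

Yes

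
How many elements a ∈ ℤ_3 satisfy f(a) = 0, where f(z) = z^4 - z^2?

Evaluate at each of the 3 elements of ℤ_3:
f(0) = 0 → root; f(1) = 0 → root; f(2) = 0 → root.
Roots: {0, 1, 2}.

3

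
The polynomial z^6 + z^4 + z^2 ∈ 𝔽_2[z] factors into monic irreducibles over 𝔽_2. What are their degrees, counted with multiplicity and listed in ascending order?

Write f(z) = z^6 + z^4 + z^2.
Roots in 𝔽_2: f(0) = 0 → root; f(1) = 1.
Linear factors from roots: (z).
Complete factorization: f(z) = (z)^2·(z^2 + z + 1)^2.
Factor degrees with multiplicity: 1 + 1 + 2 + 2 = 6.

1, 1, 2, 2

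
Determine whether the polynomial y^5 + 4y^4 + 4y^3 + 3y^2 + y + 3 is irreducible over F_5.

Write f(y) = y^5 + 4y^4 + 4y^3 + 3y^2 + y + 3.
Check for roots in F_5: f(0) = 3; f(1) = 1; f(2) = 0 → root; f(3) = 3; f(4) = 4.
f(2) = 0, so (y − 2) divides f(y); f is reducible.

No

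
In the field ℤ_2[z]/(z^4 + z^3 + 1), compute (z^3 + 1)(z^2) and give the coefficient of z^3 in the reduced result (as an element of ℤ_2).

Multiply in ℤ_2[z]: (z^3 + 1)·(z^2) = z^5 + z^2.
Reduce using z^4 ≡ z^3 + 1 (mod z^4 + z^3 + 1).
Reduced: z^3 + z^2 + z + 1.

1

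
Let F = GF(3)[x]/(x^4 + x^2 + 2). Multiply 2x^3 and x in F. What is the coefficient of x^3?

Multiply in GF(3)[x]: (2x^3)·(x) = 2x^4.
Reduce using x^4 ≡ 2x^2 + 1 (mod x^4 + x^2 + 2).
Reduced: x^2 + 2.

0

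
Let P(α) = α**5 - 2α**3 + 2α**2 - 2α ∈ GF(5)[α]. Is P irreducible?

Check for roots in GF(5): P(0) = 0 → root; P(1) = 4; P(2) = 0 → root; P(3) = 1; P(4) = 0 → root.
P(0) = 0, so (α) divides P(α); P is reducible.

No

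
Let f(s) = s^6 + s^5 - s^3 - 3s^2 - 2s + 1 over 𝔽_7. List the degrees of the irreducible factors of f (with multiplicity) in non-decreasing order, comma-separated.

Complete factorization: f(s) = (s^6 + s^5 - s^3 - 3s^2 - 2s + 1).
Factor degrees with multiplicity: 6 = 6.

6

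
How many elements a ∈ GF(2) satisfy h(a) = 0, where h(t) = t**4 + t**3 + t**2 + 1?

1

Evaluate at each of the 2 elements of GF(2):
h(0) = 1; h(1) = 0 → root.
Roots: {1}.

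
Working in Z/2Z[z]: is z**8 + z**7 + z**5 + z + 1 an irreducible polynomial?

Yes

Write f(z) = z**8 + z**7 + z**5 + z + 1.
Check for roots in Z/2Z: f(0) = 1; f(1) = 1.
No roots, so no linear factors.
Monic irreducibles of degree 2 over GF(2): z**2 + z + 1.
None of them divide f (all give nonzero remainder).
Monic irreducibles of degree 3 over GF(2): z**3 + z + 1, z**3 + z**2 + 1.
None of them divide f (all give nonzero remainder).
Monic irreducibles of degree 4 over GF(2): z**4 + z + 1, z**4 + z**3 + 1, z**4 + z**3 + z**2 + z + 1.
None of them divide f (all give nonzero remainder).
No irreducible factor of degree ≤ 4 exists, so f is irreducible over GF(2).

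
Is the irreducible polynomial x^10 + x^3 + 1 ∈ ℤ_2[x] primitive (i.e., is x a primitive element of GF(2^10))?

Yes

Write f(x) = x^10 + x^3 + 1.
|GF(2^10)^×| = 2^10 − 1 = 1023. Prime factorization: 1023 = 3·11·31.
f is primitive ⇔ x has order 1023 in GF(2)[x]/(f), i.e. x^(1023/q) ≠ 1 for each prime q | 1023.
x^(341) mod f = x^7 + x^6 + x^5 + x^3 + x^2 + 1.
x^(93) mod f = x^9 + x^7 + x^6 + x^3 + 1.
x^(33) mod f = x^9 + x^6 + x^5 + x^3 + x^2.
None equal 1, so x has full order 1023; f is primitive.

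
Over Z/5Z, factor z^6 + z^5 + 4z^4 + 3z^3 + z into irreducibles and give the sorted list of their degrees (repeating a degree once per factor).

Write f(z) = z^6 + z^5 + 4z^4 + 3z^3 + z.
Roots in Z/5Z: f(0) = 0 → root; f(1) = 0 → root; f(2) = 1; f(3) = 0 → root; f(4) = 0 → root.
Linear factors from roots: (z), (z + 4), (z + 2), (z + 1).
Complete factorization: f(z) = (z)·(z + 1)·(z + 2)·(z + 4)·(z^2 + 4z + 2).
Factor degrees with multiplicity: 1 + 1 + 1 + 1 + 2 = 6.

1, 1, 1, 1, 2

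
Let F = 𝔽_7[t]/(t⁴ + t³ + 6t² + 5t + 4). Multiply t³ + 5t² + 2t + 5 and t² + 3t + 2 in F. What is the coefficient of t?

1

Multiply in 𝔽_7[t]: (t³ + 5t² + 2t + 5)·(t² + 3t + 2) = t⁵ + t⁴ + 5t³ + 5t + 3.
Reduce using t⁴ ≡ 6t³ + t² + 2t + 3 (mod t⁴ + t³ + 6t² + 5t + 4).
Reduced: 6t³ + 2t² + t + 3.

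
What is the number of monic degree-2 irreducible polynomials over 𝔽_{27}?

351

x^(27^2) − x is the product of all monic irreducibles of degree dividing 2; Möbius inversion gives N = (1/2) Σ μ(2/d)·27^d.
Divisors of 2: 1, 2; μ(2/d) for each: -1, 1.
Σ = − 27^1 + 27^2 = 702.
N = 702/2 = 351.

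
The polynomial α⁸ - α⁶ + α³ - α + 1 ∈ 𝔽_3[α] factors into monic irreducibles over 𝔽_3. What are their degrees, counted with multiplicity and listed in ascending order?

Write h(α) = α⁸ - α⁶ + α³ - α + 1.
Roots in 𝔽_3: h(0) = 1; h(1) = 1; h(2) = 1.
Complete factorization: h(α) = (α⁸ - α⁶ + α³ - α + 1).
Factor degrees with multiplicity: 8 = 8.

8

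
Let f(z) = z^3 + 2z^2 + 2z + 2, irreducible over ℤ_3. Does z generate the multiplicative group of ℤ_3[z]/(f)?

|GF(3^3)^×| = 3^3 − 1 = 26. Prime factorization: 26 = 2·13.
f is primitive ⇔ z has order 26 in GF(3)[z]/(f), i.e. z^(26/q) ≠ 1 for each prime q | 26.
z^(13) mod f = 1
z^(2) mod f = z^2.
Since z^(13) = 1, the order of z divides 13 < 26; not primitive.

No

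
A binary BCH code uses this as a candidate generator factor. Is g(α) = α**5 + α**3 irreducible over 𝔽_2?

No

Check for roots in 𝔽_2: g(0) = 0 → root; g(1) = 0 → root.
g(0) = 0, so (α) divides g(α); g is reducible.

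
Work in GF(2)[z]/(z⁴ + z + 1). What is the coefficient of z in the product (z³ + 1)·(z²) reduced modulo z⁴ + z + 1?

1

Multiply in GF(2)[z]: (z³ + 1)·(z²) = z⁵ + z².
Reduce using z⁴ ≡ z + 1 (mod z⁴ + z + 1).
Reduced: z.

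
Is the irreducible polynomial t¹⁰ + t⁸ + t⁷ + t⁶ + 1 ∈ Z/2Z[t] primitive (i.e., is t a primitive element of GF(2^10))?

No

Write f(t) = t¹⁰ + t⁸ + t⁷ + t⁶ + 1.
|GF(2^10)^×| = 2^10 − 1 = 1023. Prime factorization: 1023 = 3·11·31.
f is primitive ⇔ t has order 1023 in GF(2)[t]/(f), i.e. t^(1023/q) ≠ 1 for each prime q | 1023.
t^(341) mod f = 1
t^(93) mod f = t⁵ + t⁴ + 1.
t^(33) mod f = t⁹ + t⁷ + t⁶ + t³ + t² + t.
Since t^(341) = 1, the order of t divides 341 < 1023; not primitive.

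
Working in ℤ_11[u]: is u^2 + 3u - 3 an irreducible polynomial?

Write g(u) = u^2 + 3u - 3.
Check each element of ℤ_11 for a root: g(0)=8, g(1)=1, g(2)=7, g(3)=4, g(4)=3, g(5)=4, g(6)=7, g(7)=1, g(8)=8, g(9)=6, g(10)=6.
No roots. A degree-2 polynomial over a field with no linear factor is irreducible.

Yes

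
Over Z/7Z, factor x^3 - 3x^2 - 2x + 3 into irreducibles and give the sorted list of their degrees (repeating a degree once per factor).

3

Write h(x) = x^3 - 3x^2 - 2x + 3.
Complete factorization: h(x) = (x^3 - 3x^2 - 2x + 3).
Factor degrees with multiplicity: 3 = 3.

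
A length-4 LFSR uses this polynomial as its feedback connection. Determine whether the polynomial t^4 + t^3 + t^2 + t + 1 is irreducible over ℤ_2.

Yes

Write h(t) = t^4 + t^3 + t^2 + t + 1.
Check for roots in ℤ_2: h(0) = 1; h(1) = 1.
No roots, so no linear factors.
Monic irreducibles of degree 2 over GF(2): t^2 + t + 1.
None of them divide h (all give nonzero remainder).
No irreducible factor of degree ≤ 2 exists, so h is irreducible over GF(2).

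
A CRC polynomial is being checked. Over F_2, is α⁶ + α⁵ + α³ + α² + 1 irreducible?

Write m(α) = α⁶ + α⁵ + α³ + α² + 1.
Check for roots in F_2: m(0) = 1; m(1) = 1.
No roots, so no linear factors.
Monic irreducibles of degree 2 over GF(2): α² + α + 1.
None of them divide m (all give nonzero remainder).
Monic irreducibles of degree 3 over GF(2): α³ + α + 1, α³ + α² + 1.
None of them divide m (all give nonzero remainder).
No irreducible factor of degree ≤ 3 exists, so m is irreducible over GF(2).

Yes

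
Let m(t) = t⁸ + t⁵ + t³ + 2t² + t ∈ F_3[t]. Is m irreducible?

No

Check for roots in F_3: m(0) = 0 → root; m(1) = 0 → root; m(2) = 0 → root.
m(0) = 0, so (t) divides m(t); m is reducible.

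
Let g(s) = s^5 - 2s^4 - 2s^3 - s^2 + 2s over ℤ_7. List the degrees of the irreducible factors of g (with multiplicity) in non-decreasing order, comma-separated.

1, 1, 1, 2

Linear factors from roots: (s), (s + 2).
Complete factorization: g(s) = (s)·(s + 2)^2·(s^2 + s - 3).
Factor degrees with multiplicity: 1 + 1 + 1 + 2 = 5.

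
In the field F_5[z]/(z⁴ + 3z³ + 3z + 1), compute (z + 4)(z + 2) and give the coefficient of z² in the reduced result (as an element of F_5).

1

Multiply in F_5[z]: (z + 4)·(z + 2) = z² + z + 3.
Reduced: z² + z + 3.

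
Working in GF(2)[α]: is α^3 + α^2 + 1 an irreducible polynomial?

Write g(α) = α^3 + α^2 + 1.
Check for roots in GF(2): g(0) = 1; g(1) = 1.
No roots. A degree-3 polynomial over a field with no linear factor is irreducible.

Yes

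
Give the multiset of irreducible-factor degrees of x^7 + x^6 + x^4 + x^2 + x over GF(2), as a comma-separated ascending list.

1, 2, 2, 2

Write f(x) = x^7 + x^6 + x^4 + x^2 + x.
Roots in GF(2): f(0) = 0 → root; f(1) = 1.
Linear factors from roots: (x).
Complete factorization: f(x) = (x)·(x^2 + x + 1)^3.
Factor degrees with multiplicity: 1 + 2 + 2 + 2 = 7.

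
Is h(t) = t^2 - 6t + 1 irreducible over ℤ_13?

Yes

Check each element of ℤ_13 for a root: h(0)=1, h(1)=9, h(2)=6, h(3)=5, h(4)=6, h(5)=9, h(6)=1, h(7)=8, h(8)=4, h(9)=2, h(10)=2, h(11)=4, h(12)=8.
No roots. A degree-2 polynomial over a field with no linear factor is irreducible.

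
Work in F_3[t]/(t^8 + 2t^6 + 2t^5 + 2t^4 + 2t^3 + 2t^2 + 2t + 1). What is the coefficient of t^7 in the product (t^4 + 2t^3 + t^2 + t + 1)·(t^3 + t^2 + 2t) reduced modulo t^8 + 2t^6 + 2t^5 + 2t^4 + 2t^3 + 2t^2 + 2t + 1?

1

Multiply in F_3[t]: (t^4 + 2t^3 + t^2 + t + 1)·(t^3 + t^2 + 2t) = t^7 + 2t^5 + t^3 + 2t.
Reduced: t^7 + 2t^5 + t^3 + 2t.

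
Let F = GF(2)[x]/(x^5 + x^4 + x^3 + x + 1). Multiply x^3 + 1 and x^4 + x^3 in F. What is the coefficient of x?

1

Multiply in GF(2)[x]: (x^3 + 1)·(x^4 + x^3) = x^7 + x^6 + x^4 + x^3.
Reduce using x^5 ≡ x^4 + x^3 + x + 1 (mod x^5 + x^4 + x^3 + x + 1).
Reduced: x^3 + x^2 + x + 1.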